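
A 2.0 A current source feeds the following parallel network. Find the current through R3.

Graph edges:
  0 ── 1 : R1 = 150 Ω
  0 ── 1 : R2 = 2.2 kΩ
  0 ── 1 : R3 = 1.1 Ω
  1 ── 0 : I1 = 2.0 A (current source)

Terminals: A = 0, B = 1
All resistors sit directly between nodes 0 and 1, so they are in parallel and share one voltage V; the full source current 2 A splits among them.
1/R_par = 1/150 + 1/2200 + 1/1.1 = 0.9162 S  =>  R_par = 1.091 Ω
V = I × R_par = 2 × 1.091 = 2.183 V
I_R3 = V/R3 = 2.183/1.1 = 1.984 A

Final answer: 1.984 A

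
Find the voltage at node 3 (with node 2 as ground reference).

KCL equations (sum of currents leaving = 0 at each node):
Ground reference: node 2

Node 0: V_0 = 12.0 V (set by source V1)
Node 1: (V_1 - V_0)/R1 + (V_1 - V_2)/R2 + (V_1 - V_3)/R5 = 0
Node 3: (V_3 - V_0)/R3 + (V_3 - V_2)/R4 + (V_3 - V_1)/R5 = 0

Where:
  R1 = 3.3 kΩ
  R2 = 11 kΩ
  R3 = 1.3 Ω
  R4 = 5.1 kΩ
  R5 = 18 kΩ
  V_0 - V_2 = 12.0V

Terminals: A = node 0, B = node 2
Nodal analysis, taking node 2 as the 0 V reference.
Source V1 fixes V_0 = 12 V.
KCL at each unknown node (sum of currents leaving = 0; resistances in Ω):
  Node 1: (V_1 - 12)/3300 + (V_1 - 0)/11000 + (V_1 - V_3)/18000 = 0
  Node 3: (V_3 - 12)/1.3 + (V_3 - 0)/5100 + (V_3 - V_1)/18000 = 0
Collecting terms (coefficients in siemens):
  0.0004495·V_1 - 0.00005556·V_3 = 0.003636
  0.7695·V_3 - 0.00005556·V_1 = 9.231
Determinant D = (0.0004495)(0.7695) - (-0.00005556)(-0.00005556) = 0.0003459
V_1 = [(0.003636)(0.7695) - (-0.00005556)(9.231)]/D = 9.573 V
V_3 = [(0.0004495)(9.231) - (0.003636)(-0.00005556)]/D = 12 V
The requested potential is V_3 = 12 V.

Final answer: V_3 = 12 V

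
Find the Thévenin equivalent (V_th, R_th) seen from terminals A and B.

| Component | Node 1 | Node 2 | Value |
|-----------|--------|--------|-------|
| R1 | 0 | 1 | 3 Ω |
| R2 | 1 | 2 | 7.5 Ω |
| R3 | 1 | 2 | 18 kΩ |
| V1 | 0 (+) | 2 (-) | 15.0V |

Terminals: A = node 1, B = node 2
Step 1 — V_th is the open-circuit voltage V_A - V_B (nothing connected across the terminals).
Nodal analysis, taking node 2 as the 0 V reference.
Source V1 fixes V_0 = 15 V.
KCL at each unknown node (sum of currents leaving = 0; resistances in Ω):
  Node 1: (V_1 - 15)/3 + (V_1 - 0)/7.5 + (V_1 - 0)/18000 = 0
Collecting terms: 0.4667 × V_1 = 5  =>  V_1 = 10.71 V
V_th = V_1 - V_2 = 10.71 - 0 = 10.71 V
Step 2 — R_th: zero the source — replace V1 by a short circuit (node 2 merges into node 0) — and find the resistance seen between A (node 1) and B (node 0).
Reduce the network between node 1 (A) and node 0 (B) by series/parallel combination:
  Rp1 = R1 ‖ R2 ‖ R3 (parallel, all between nodes 0 and 1) = 1/(1/3 + 1/7.5 + 1/18000) = 2.143 Ω
R_th = 2.143 Ω

Final answer: V_th = 10.71 V, R_th = 2.143 Ω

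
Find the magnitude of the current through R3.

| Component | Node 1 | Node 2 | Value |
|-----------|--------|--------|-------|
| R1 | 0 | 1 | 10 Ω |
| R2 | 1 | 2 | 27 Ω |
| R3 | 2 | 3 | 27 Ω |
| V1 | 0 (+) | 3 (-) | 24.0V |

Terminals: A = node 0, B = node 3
Nodal analysis, taking node 3 as the 0 V reference.
Source V1 fixes V_0 = 24 V.
KCL at each unknown node (sum of currents leaving = 0; resistances in Ω):
  Node 1: (V_1 - 24)/10 + (V_1 - V_2)/27 = 0
  Node 2: (V_2 - V_1)/27 + (V_2 - 0)/27 = 0
Collecting terms (coefficients in siemens):
  0.137·V_1 - 0.03704·V_2 = 2.4
  0.07407·V_2 - 0.03704·V_1 = 0
Determinant D = (0.137)(0.07407) - (-0.03704)(-0.03704) = 0.008779
V_1 = [(2.4)(0.07407) - (-0.03704)(0)]/D = 20.25 V
V_2 = [(0.137)(0) - (2.4)(-0.03704)]/D = 10.12 V
I_R3 = (V_2 - V_3)/R3 = (10.12 - 0)/27 = 0.375 A
|I_R3| = 0.375 A

Final answer: |I_R3| = 0.375 A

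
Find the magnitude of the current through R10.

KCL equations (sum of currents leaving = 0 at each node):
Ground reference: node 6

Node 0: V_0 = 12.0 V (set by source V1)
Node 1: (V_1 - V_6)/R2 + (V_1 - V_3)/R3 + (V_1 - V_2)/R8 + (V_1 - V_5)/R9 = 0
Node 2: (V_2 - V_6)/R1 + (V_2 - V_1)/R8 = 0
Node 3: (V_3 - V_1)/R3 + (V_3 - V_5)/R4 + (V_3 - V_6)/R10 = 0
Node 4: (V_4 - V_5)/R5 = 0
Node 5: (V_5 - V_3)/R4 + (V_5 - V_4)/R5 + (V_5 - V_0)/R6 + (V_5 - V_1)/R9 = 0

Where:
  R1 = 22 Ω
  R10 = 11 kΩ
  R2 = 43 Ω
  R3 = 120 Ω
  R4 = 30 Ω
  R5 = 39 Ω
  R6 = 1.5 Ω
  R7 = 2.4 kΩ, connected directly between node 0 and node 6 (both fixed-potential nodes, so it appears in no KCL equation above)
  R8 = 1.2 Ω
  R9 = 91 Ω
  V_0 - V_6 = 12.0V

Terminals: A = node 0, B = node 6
Nodal analysis, taking node 6 as the 0 V reference.
Source V1 fixes V_0 = 12 V.
KCL at each unknown node (sum of currents leaving = 0; resistances in Ω):
  Node 1: (V_1 - 0)/43 + (V_1 - V_3)/120 + (V_1 - V_2)/1.2 + (V_1 - V_5)/91 = 0
  Node 2: (V_2 - 0)/22 + (V_2 - V_1)/1.2 = 0
  Node 3: (V_3 - V_1)/120 + (V_3 - V_5)/30 + (V_3 - 0)/11000 = 0
  Node 4: (V_4 - V_5)/39 = 0
  Node 5: (V_5 - V_3)/30 + (V_5 - V_4)/39 + (V_5 - 12)/1.5 + (V_5 - V_1)/91 = 0
Collecting terms (coefficients in siemens):
  0.8759·V_1 - 0.8333·V_2 - 0.008333·V_3 - 0.01099·V_5 = 0
  0.8788·V_2 - 0.8333·V_1 = 0
  0.04176·V_3 - 0.008333·V_1 - 0.03333·V_5 = 0
  0.02564·V_4 - 0.02564·V_5 = 0
  0.7366·V_5 - 0.01099·V_1 - 0.03333·V_3 - 0.02564·V_4 = 8
Solving these 5 simultaneous equations (Gaussian elimination) gives:
  V_1 = 2.468 V, V_2 = 2.34 V, V_3 = 9.874 V, V_4 = 11.75 V
  V_5 = 11.75 V
I_R10 = (V_3 - V_6)/R10 = (9.874 - 0)/11000 = 0.0008977 A
|I_R10| = 0.0008977 A

Final answer: |I_R10| = 0.0008977 A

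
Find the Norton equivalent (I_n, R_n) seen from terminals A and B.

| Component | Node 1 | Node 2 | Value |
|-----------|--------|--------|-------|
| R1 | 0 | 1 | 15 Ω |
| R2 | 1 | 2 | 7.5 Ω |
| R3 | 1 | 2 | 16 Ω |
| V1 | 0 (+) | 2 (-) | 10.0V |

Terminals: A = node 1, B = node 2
Find the Thévenin equivalent first; then I_n = V_th/R_th and R_n = R_th.
Step 1 — V_th is the open-circuit voltage V_A - V_B (nothing connected across the terminals).
Nodal analysis, taking node 2 as the 0 V reference.
Source V1 fixes V_0 = 10 V.
KCL at each unknown node (sum of currents leaving = 0; resistances in Ω):
  Node 1: (V_1 - 10)/15 + (V_1 - 0)/7.5 + (V_1 - 0)/16 = 0
Collecting terms: 0.2625 × V_1 = 0.6667  =>  V_1 = 2.54 V
V_th = V_1 - V_2 = 2.54 - 0 = 2.54 V
Step 2 — R_th: zero the source — replace V1 by a short circuit (node 2 merges into node 0) — and find the resistance seen between A (node 1) and B (node 0).
Reduce the network between node 1 (A) and node 0 (B) by series/parallel combination:
  Rp1 = R1 ‖ R2 ‖ R3 (parallel, all between nodes 0 and 1) = 1/(1/15 + 1/7.5 + 1/16) = 3.81 Ω
R_th = 3.81 Ω
I_n = V_th/R_th = 2.54/3.81 = 0.6667 A, and R_n = R_th = 3.81 Ω

Final answer: I_n = 0.6667 A, R_n = 3.81 Ω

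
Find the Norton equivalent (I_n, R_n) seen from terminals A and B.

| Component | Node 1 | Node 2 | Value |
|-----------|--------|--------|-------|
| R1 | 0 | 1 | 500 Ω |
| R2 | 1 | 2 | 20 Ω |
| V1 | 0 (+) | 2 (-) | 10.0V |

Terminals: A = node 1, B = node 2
Find the Thévenin equivalent first; then I_n = V_th/R_th and R_n = R_th.
Step 1 — V_th is the open-circuit voltage V_A - V_B (nothing connected across the terminals).
Nodal analysis, taking node 2 as the 0 V reference.
Source V1 fixes V_0 = 10 V.
KCL at each unknown node (sum of currents leaving = 0; resistances in Ω):
  Node 1: (V_1 - 10)/500 + (V_1 - 0)/20 = 0
Collecting terms: 0.052 × V_1 = 0.02  =>  V_1 = 0.3846 V
V_th = V_1 - V_2 = 0.3846 - 0 = 0.3846 V
Step 2 — R_th: zero the source — replace V1 by a short circuit (node 2 merges into node 0) — and find the resistance seen between A (node 1) and B (node 0).
Reduce the network between node 1 (A) and node 0 (B) by series/parallel combination:
  Rp1 = R1 ‖ R2 (parallel, both between nodes 0 and 1) = 1/(1/500 + 1/20) = 19.23 Ω
R_th = 19.23 Ω
I_n = V_th/R_th = 0.3846/19.23 = 0.02 A, and R_n = R_th = 19.23 Ω

Final answer: I_n = 0.02 A, R_n = 19.23 Ω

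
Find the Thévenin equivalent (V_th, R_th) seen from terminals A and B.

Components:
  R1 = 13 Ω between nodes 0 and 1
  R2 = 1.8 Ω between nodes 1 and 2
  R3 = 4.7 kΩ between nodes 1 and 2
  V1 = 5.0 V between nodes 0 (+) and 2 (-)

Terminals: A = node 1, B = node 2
Step 1 — V_th is the open-circuit voltage V_A - V_B (nothing connected across the terminals).
Nodal analysis, taking node 2 as the 0 V reference.
Source V1 fixes V_0 = 5 V.
KCL at each unknown node (sum of currents leaving = 0; resistances in Ω):
  Node 1: (V_1 - 5)/13 + (V_1 - 0)/1.8 + (V_1 - 0)/4700 = 0
Collecting terms: 0.6327 × V_1 = 0.3846  =>  V_1 = 0.6079 V
V_th = V_1 - V_2 = 0.6079 - 0 = 0.6079 V
Step 2 — R_th: zero the source — replace V1 by a short circuit (node 2 merges into node 0) — and find the resistance seen between A (node 1) and B (node 0).
Reduce the network between node 1 (A) and node 0 (B) by series/parallel combination:
  Rp1 = R1 ‖ R2 ‖ R3 (parallel, all between nodes 0 and 1) = 1/(1/13 + 1/1.8 + 1/4700) = 1.581 Ω
R_th = 1.581 Ω

Final answer: V_th = 0.6079 V, R_th = 1.581 Ω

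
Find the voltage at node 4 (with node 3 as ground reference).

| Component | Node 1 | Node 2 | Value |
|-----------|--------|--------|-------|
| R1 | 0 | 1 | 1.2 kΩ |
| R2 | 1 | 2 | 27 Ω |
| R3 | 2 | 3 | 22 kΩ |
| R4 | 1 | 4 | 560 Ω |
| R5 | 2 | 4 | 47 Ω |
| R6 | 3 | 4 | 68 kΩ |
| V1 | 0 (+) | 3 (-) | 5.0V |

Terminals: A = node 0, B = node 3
Nodal analysis, taking node 3 as the 0 V reference.
Source V1 fixes V_0 = 5 V.
KCL at each unknown node (sum of currents leaving = 0; resistances in Ω):
  Node 1: (V_1 - 5)/1200 + (V_1 - V_2)/27 + (V_1 - V_4)/560 = 0
  Node 2: (V_2 - V_1)/27 + (V_2 - 0)/22000 + (V_2 - V_4)/47 = 0
  Node 4: (V_4 - V_1)/560 + (V_4 - V_2)/47 + (V_4 - 0)/68000 = 0
Collecting terms (coefficients in siemens):
  0.03966·V_1 - 0.03704·V_2 - 0.001786·V_4 = 0.004167
  0.05836·V_2 - 0.03704·V_1 - 0.02128·V_4 = 0
  0.02308·V_4 - 0.001786·V_1 - 0.02128·V_2 = 0
Solving these 3 simultaneous equations (Gaussian elimination) gives:
  V_1 = 4.664 V, V_2 = 4.657 V, V_4 = 4.654 V
The requested potential is V_4 = 4.654 V.

Final answer: V_4 = 4.654 V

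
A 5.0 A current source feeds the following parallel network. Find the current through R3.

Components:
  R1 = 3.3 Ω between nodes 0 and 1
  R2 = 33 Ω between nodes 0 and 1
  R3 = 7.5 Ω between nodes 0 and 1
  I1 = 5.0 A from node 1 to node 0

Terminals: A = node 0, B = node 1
All resistors sit directly between nodes 0 and 1, so they are in parallel and share one voltage V; the full source current 5 A splits among them.
1/R_par = 1/3.3 + 1/33 + 1/7.5 = 0.4667 S  =>  R_par = 2.143 Ω
V = I × R_par = 5 × 2.143 = 10.71 V
I_R3 = V/R3 = 10.71/7.5 = 1.429 A

Final answer: 1.429 A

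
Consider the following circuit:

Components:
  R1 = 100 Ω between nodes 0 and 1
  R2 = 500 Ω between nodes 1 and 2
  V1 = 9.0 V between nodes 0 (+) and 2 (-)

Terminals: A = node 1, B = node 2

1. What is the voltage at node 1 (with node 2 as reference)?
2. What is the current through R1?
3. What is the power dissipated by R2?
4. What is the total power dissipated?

Nodal analysis, taking node 2 as the 0 V reference.
Source V1 fixes V_0 = 9 V.
KCL at each unknown node (sum of currents leaving = 0; resistances in Ω):
  Node 1: (V_1 - 9)/100 + (V_1 - 0)/500 = 0
Collecting terms: 0.012 × V_1 = 0.09  =>  V_1 = 7.5 V
Part 1:
  Read off the nodal solution: V_1 = 7.5 V
Part 2:
  I_R1 = (V_0 - V_1)/R1 = (9 - 7.5)/100 = 0.015 A
  Magnitude: I_R1 = 0.015 A
Part 3:
  I_R2 = (V_1 - V_2)/R2 = (7.5 - 0)/500 = 0.015 A
  P_R2 = I_R2² × R2 = (0.015)² × 500 = 0.1125 W
Part 4:
  Power in each resistor, P = (ΔV)²/R:
    P_R1 = (9 - 7.5)²/100 = 0.0225 W
    P_R2 = (7.5 - 0)²/500 = 0.1125 W
  P_total = P_R1 + P_R2 = 0.135 W

Final answers:
1. V_1 = 7.5 V
2. I_R1 = 0.015 A
3. P_R2 = 0.1125 W
4. P_total = 0.135 W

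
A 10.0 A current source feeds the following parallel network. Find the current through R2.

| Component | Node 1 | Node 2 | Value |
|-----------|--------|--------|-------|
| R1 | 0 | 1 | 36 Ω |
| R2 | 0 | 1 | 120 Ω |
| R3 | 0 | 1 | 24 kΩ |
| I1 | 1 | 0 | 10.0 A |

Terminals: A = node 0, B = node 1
All resistors sit directly between nodes 0 and 1, so they are in parallel and share one voltage V; the full source current 10 A splits among them.
1/R_par = 1/36 + 1/120 + 1/24000 = 0.03615 S  =>  R_par = 27.66 Ω
V = I × R_par = 10 × 27.66 = 276.6 V
I_R2 = V/R2 = 276.6/120 = 2.305 A

Final answer: 2.305 A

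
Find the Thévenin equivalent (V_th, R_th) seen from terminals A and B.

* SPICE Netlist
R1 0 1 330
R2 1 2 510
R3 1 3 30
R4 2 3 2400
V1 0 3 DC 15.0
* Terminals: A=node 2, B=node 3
Step 1 — V_th is the open-circuit voltage V_A - V_B (nothing connected across the terminals).
Nodal analysis, taking node 3 as the 0 V reference.
Source V1 fixes V_0 = 15 V.
KCL at each unknown node (sum of currents leaving = 0; resistances in Ω):
  Node 1: (V_1 - 15)/330 + (V_1 - V_2)/510 + (V_1 - 0)/30 = 0
  Node 2: (V_2 - V_1)/510 + (V_2 - 0)/2400 = 0
Collecting terms (coefficients in siemens):
  0.03832·V_1 - 0.001961·V_2 = 0.04545
  0.002377·V_2 - 0.001961·V_1 = 0
Determinant D = (0.03832)(0.002377) - (-0.001961)(-0.001961) = 0.00008727
V_1 = [(0.04545)(0.002377) - (-0.001961)(0)]/D = 1.238 V
V_2 = [(0.03832)(0) - (0.04545)(-0.001961)]/D = 1.021 V
V_th = V_2 - V_3 = 1.021 - 0 = 1.021 V
Step 2 — R_th: zero the source — replace V1 by a short circuit (node 3 merges into node 0) — and find the resistance seen between A (node 2) and B (node 0).
Reduce the network between node 2 (A) and node 0 (B) by series/parallel combination:
  Rp1 = R1 ‖ R3 (parallel, both between nodes 0 and 1) = 1/(1/330 + 1/30) = 27.5 Ω
  Rs1 = R2 + Rp1 (series, joined only at node 1) = 510 + 27.5 = 537.5 Ω
  Rp2 = R4 ‖ Rs1 (parallel, both between nodes 0 and 2) = 1/(1/2400 + 1/537.5) = 439.1 Ω
R_th = 439.1 Ω

Final answer: V_th = 1.021 V, R_th = 439.1 Ω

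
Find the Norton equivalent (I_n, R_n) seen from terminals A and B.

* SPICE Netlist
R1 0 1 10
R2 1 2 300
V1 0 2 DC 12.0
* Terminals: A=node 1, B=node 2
Find the Thévenin equivalent first; then I_n = V_th/R_th and R_n = R_th.
Step 1 — V_th is the open-circuit voltage V_A - V_B (nothing connected across the terminals).
Nodal analysis, taking node 2 as the 0 V reference.
Source V1 fixes V_0 = 12 V.
KCL at each unknown node (sum of currents leaving = 0; resistances in Ω):
  Node 1: (V_1 - 12)/10 + (V_1 - 0)/300 = 0
Collecting terms: 0.1033 × V_1 = 1.2  =>  V_1 = 11.61 V
V_th = V_1 - V_2 = 11.61 - 0 = 11.61 V
Step 2 — R_th: zero the source — replace V1 by a short circuit (node 2 merges into node 0) — and find the resistance seen between A (node 1) and B (node 0).
Reduce the network between node 1 (A) and node 0 (B) by series/parallel combination:
  Rp1 = R1 ‖ R2 (parallel, both between nodes 0 and 1) = 1/(1/10 + 1/300) = 9.677 Ω
R_th = 9.677 Ω
I_n = V_th/R_th = 11.61/9.677 = 1.2 A, and R_n = R_th = 9.677 Ω

Final answer: I_n = 1.2 A, R_n = 9.677 Ω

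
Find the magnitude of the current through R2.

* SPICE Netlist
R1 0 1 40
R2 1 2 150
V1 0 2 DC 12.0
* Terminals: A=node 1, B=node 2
Nodal analysis, taking node 2 as the 0 V reference.
Source V1 fixes V_0 = 12 V.
KCL at each unknown node (sum of currents leaving = 0; resistances in Ω):
  Node 1: (V_1 - 12)/40 + (V_1 - 0)/150 = 0
Collecting terms: 0.03167 × V_1 = 0.3  =>  V_1 = 9.474 V
I_R2 = (V_1 - V_2)/R2 = (9.474 - 0)/150 = 0.06316 A
|I_R2| = 0.06316 A

Final answer: |I_R2| = 0.06316 A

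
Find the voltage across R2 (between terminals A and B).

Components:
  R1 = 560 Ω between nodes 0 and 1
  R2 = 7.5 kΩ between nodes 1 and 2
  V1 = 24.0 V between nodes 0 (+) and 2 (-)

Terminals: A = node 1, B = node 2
R1 and R2 are in series across V1 (node 0 → node 1 → node 2), and the output A–B is taken across R2, so this is a voltage divider.
Series current: I = V1/(R1 + R2) = 24/(560 + 7500) = 24/8060 = 0.002978 A
V_R2 = I × R2 = V1 × R2/(R1 + R2) = 24 × 7500/8060 = 22.33 V

Final answer: 22.33 V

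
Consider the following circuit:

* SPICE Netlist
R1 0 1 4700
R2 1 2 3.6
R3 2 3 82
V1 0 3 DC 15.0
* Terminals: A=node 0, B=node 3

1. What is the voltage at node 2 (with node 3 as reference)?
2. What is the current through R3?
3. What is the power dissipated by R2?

Nodal analysis, taking node 3 as the 0 V reference.
Source V1 fixes V_0 = 15 V.
KCL at each unknown node (sum of currents leaving = 0; resistances in Ω):
  Node 1: (V_1 - 15)/4700 + (V_1 - V_2)/3.6 = 0
  Node 2: (V_2 - V_1)/3.6 + (V_2 - 0)/82 = 0
Collecting terms (coefficients in siemens):
  0.278·V_1 - 0.2778·V_2 = 0.003191
  0.29·V_2 - 0.2778·V_1 = 0
Determinant D = (0.278)(0.29) - (-0.2778)(-0.2778) = 0.003449
V_1 = [(0.003191)(0.29) - (-0.2778)(0)]/D = 0.2683 V
V_2 = [(0.278)(0) - (0.003191)(-0.2778)]/D = 0.257 V
Part 1:
  Read off the nodal solution: V_2 = 0.257 V
Part 2:
  I_R3 = (V_2 - V_3)/R3 = (0.257 - 0)/82 = 0.003134 A
  Magnitude: I_R3 = 0.003134 A
Part 3:
  I_R2 = (V_1 - V_2)/R2 = (0.2683 - 0.257)/3.6 = 0.003134 A
  P_R2 = I_R2² × R2 = (0.003134)² × 3.6 = 0.00003537 W

Final answers:
1. V_2 = 0.257 V
2. I_R3 = 0.003134 A
3. P_R2 = 3.537e-05 W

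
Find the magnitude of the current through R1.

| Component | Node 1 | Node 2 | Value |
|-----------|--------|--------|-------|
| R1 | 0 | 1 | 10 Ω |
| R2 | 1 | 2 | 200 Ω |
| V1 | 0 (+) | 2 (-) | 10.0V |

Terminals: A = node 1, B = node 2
Nodal analysis, taking node 2 as the 0 V reference.
Source V1 fixes V_0 = 10 V.
KCL at each unknown node (sum of currents leaving = 0; resistances in Ω):
  Node 1: (V_1 - 10)/10 + (V_1 - 0)/200 = 0
Collecting terms: 0.105 × V_1 = 1  =>  V_1 = 9.524 V
I_R1 = (V_0 - V_1)/R1 = (10 - 9.524)/10 = 0.04762 A
|I_R1| = 0.04762 A

Final answer: |I_R1| = 0.04762 A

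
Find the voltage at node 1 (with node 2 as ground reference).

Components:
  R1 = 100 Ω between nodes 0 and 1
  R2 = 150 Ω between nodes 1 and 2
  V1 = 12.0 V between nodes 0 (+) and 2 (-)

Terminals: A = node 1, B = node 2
Nodal analysis, taking node 2 as the 0 V reference.
Source V1 fixes V_0 = 12 V.
KCL at each unknown node (sum of currents leaving = 0; resistances in Ω):
  Node 1: (V_1 - 12)/100 + (V_1 - 0)/150 = 0
Collecting terms: 0.01667 × V_1 = 0.12  =>  V_1 = 7.2 V
The requested potential is V_1 = 7.2 V.

Final answer: V_1 = 7.2 V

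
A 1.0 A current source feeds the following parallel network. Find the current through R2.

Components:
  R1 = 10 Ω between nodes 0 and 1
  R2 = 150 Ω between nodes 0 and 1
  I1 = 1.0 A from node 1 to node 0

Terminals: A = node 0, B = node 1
All resistors sit directly between nodes 0 and 1, so they are in parallel and share one voltage V; the full source current 1 A splits among them.
1/R_par = 1/10 + 1/150 = 0.1067 S  =>  R_par = 9.375 Ω
V = I × R_par = 1 × 9.375 = 9.375 V
I_R2 = V/R2 = 9.375/150 = 0.0625 A

Final answer: 0.0625 A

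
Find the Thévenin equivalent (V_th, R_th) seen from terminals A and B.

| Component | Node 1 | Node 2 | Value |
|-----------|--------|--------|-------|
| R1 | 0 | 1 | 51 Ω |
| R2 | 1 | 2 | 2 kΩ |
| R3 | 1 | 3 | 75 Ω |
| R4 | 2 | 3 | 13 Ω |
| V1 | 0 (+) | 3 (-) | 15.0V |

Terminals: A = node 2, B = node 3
Step 1 — V_th is the open-circuit voltage V_A - V_B (nothing connected across the terminals).
Nodal analysis, taking node 3 as the 0 V reference.
Source V1 fixes V_0 = 15 V.
KCL at each unknown node (sum of currents leaving = 0; resistances in Ω):
  Node 1: (V_1 - 15)/51 + (V_1 - V_2)/2000 + (V_1 - 0)/75 = 0
  Node 2: (V_2 - V_1)/2000 + (V_2 - 0)/13 = 0
Collecting terms (coefficients in siemens):
  0.03344·V_1 - 0.0005·V_2 = 0.2941
  0.07742·V_2 - 0.0005·V_1 = 0
Determinant D = (0.03344)(0.07742) - (-0.0005)(-0.0005) = 0.002589
V_1 = [(0.2941)(0.07742) - (-0.0005)(0)]/D = 8.796 V
V_2 = [(0.03344)(0) - (0.2941)(-0.0005)]/D = 0.0568 V
V_th = V_2 - V_3 = 0.0568 - 0 = 0.0568 V
Step 2 — R_th: zero the source — replace V1 by a short circuit (node 3 merges into node 0) — and find the resistance seen between A (node 2) and B (node 0).
Reduce the network between node 2 (A) and node 0 (B) by series/parallel combination:
  Rp1 = R1 ‖ R3 (parallel, both between nodes 0 and 1) = 1/(1/51 + 1/75) = 30.36 Ω
  Rs1 = R2 + Rp1 (series, joined only at node 1) = 2000 + 30.36 = 2030 Ω
  Rp2 = R4 ‖ Rs1 (parallel, both between nodes 0 and 2) = 1/(1/13 + 1/2030) = 12.92 Ω
R_th = 12.92 Ω

Final answer: V_th = 0.0568 V, R_th = 12.92 Ω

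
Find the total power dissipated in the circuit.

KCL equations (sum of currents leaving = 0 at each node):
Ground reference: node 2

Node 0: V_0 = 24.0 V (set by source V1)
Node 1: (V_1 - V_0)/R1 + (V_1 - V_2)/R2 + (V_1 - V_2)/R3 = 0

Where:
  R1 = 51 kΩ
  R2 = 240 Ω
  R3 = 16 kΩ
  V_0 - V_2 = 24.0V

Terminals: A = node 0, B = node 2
Nodal analysis, taking node 2 as the 0 V reference.
Source V1 fixes V_0 = 24 V.
KCL at each unknown node (sum of currents leaving = 0; resistances in Ω):
  Node 1: (V_1 - 24)/51000 + (V_1 - 0)/240 + (V_1 - 0)/16000 = 0
Collecting terms: 0.004249 × V_1 = 0.0004706  =>  V_1 = 0.1108 V
Power in each resistor, P = (ΔV)²/R:
  P_R1 = (24 - 0.1108)²/51000 = 0.01119 W
  P_R2 = (0.1108 - 0)²/240 = 0.00005111 W
  P_R3 = (0.1108 - 0)²/16000 = 0.0000007667 W
P_total = P_R1 + P_R2 + P_R3 = 0.01124 W

Final answer: 0.01124 W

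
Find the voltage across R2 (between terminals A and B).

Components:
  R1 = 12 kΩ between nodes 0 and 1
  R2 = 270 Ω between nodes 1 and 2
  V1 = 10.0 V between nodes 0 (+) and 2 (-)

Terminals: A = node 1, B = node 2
R1 and R2 are in series across V1 (node 0 → node 1 → node 2), and the output A–B is taken across R2, so this is a voltage divider.
Series current: I = V1/(R1 + R2) = 10/(12000 + 270) = 10/12270 = 0.000815 A
V_R2 = I × R2 = V1 × R2/(R1 + R2) = 10 × 270/12270 = 0.22 V

Final answer: 0.22 V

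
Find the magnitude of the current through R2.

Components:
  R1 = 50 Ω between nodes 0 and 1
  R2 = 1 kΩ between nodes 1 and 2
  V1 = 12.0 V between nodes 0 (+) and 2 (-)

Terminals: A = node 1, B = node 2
Nodal analysis, taking node 2 as the 0 V reference.
Source V1 fixes V_0 = 12 V.
KCL at each unknown node (sum of currents leaving = 0; resistances in Ω):
  Node 1: (V_1 - 12)/50 + (V_1 - 0)/1000 = 0
Collecting terms: 0.021 × V_1 = 0.24  =>  V_1 = 11.43 V
I_R2 = (V_1 - V_2)/R2 = (11.43 - 0)/1000 = 0.01143 A
|I_R2| = 0.01143 A

Final answer: |I_R2| = 0.01143 A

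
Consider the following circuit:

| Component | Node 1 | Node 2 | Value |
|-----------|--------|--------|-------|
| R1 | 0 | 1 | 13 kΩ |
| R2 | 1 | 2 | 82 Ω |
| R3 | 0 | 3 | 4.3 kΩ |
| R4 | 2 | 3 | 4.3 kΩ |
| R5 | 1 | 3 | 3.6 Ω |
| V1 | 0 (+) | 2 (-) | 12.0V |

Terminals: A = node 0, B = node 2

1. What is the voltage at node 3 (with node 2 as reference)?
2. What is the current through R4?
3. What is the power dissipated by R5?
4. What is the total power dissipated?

Nodal analysis, taking node 2 as the 0 V reference.
Source V1 fixes V_0 = 12 V.
KCL at each unknown node (sum of currents leaving = 0; resistances in Ω):
  Node 1: (V_1 - 12)/13000 + (V_1 - 0)/82 + (V_1 - V_3)/3.6 = 0
  Node 3: (V_3 - 12)/4300 + (V_3 - 0)/4300 + (V_3 - V_1)/3.6 = 0
Collecting terms (coefficients in siemens):
  0.29·V_1 - 0.2778·V_3 = 0.0009231
  0.2782·V_3 - 0.2778·V_1 = 0.002791
Determinant D = (0.29)(0.2782) - (-0.2778)(-0.2778) = 0.003544
V_1 = [(0.0009231)(0.2782) - (-0.2778)(0.002791)]/D = 0.2912 V
V_3 = [(0.29)(0.002791) - (0.0009231)(-0.2778)]/D = 0.3008 V
Part 1:
  Read off the nodal solution: V_3 = 0.3008 V
Part 2:
  I_R4 = (V_2 - V_3)/R4 = (0 - 0.3008)/4300 = -0.00006995 A
  Magnitude: I_R4 = 0.00006995 A
Part 3:
  I_R5 = (V_1 - V_3)/R5 = (0.2912 - 0.3008)/3.6 = -0.002651 A
  P_R5 = I_R5² × R5 = (-0.002651)² × 3.6 = 0.0000253 W
Part 4:
  Power in each resistor, P = (ΔV)²/R:
    P_R1 = (12 - 0.2912)²/13000 = 0.01055 W
    P_R2 = (0.2912 - 0)²/82 = 0.001034 W
    P_R3 = (12 - 0.3008)²/4300 = 0.03183 W
    P_R4 = (0 - 0.3008)²/4300 = 0.00002104 W
    P_R5 = (0.2912 - 0.3008)²/3.6 = 0.0000253 W
  P_total = P_R1 + P_R2 + P_R3 + P_R4 + P_R5 = 0.04346 W

Final answers:
1. V_3 = 0.3008 V
2. I_R4 = 6.995e-05 A
3. P_R5 = 2.53e-05 W
4. P_total = 0.04346 W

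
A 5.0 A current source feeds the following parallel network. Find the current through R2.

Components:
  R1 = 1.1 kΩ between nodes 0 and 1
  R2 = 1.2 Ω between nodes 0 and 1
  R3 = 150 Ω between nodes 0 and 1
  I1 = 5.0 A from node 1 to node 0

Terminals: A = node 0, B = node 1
All resistors sit directly between nodes 0 and 1, so they are in parallel and share one voltage V; the full source current 5 A splits among them.
1/R_par = 1/1100 + 1/1.2 + 1/150 = 0.8409 S  =>  R_par = 1.189 Ω
V = I × R_par = 5 × 1.189 = 5.946 V
I_R2 = V/R2 = 5.946/1.2 = 4.955 A

Final answer: 4.955 A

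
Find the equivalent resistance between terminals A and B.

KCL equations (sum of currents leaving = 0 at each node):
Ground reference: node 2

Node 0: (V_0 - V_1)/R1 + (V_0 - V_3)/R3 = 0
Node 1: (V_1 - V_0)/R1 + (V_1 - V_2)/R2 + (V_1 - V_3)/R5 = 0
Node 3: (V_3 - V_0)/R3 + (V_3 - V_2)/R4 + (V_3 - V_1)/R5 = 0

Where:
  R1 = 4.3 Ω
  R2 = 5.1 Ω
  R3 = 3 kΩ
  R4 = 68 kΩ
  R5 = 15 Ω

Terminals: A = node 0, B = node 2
The network is not a plain series/parallel combination. Inject a 1 A test current into terminal A (node 0) and return it from terminal B (node 2); then R_eq = V_A / (1 A).
Nodal analysis, taking node 2 as the 0 V reference.
Current source I_test pushes 1 A into node 0 and draws it out of node 2.
KCL at each unknown node (sum of currents leaving = 0; resistances in Ω):
  Node 0: (V_0 - V_1)/4.3 + (V_0 - V_3)/3000 - 1 = 0
  Node 1: (V_1 - V_0)/4.3 + (V_1 - 0)/5.1 + (V_1 - V_3)/15 = 0
  Node 3: (V_3 - V_0)/3000 + (V_3 - V_1)/15 + (V_3 - 0)/68000 = 0
Collecting terms (coefficients in siemens):
  0.2329·V_0 - 0.2326·V_1 - 0.0003333·V_3 = 1
  0.4953·V_1 - 0.2326·V_0 - 0.06667·V_3 = 0
  0.06701·V_3 - 0.0003333·V_0 - 0.06667·V_1 = 0
Solving these 3 simultaneous equations (Gaussian elimination) gives:
  V_0 = 9.393 V, V_1 = 5.1 V, V_3 = 5.12 V
R_eq = V_0 / 1 A = 9.393 Ω

Final answer: 9.393 Ω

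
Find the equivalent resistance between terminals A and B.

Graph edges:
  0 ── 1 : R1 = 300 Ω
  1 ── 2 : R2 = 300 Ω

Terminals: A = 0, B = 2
Reduce the network between node 0 (A) and node 2 (B) by series/parallel combination:
  Rs1 = R1 + R2 (series, joined only at node 1) = 300 + 300 = 600 Ω
R_eq = 600 Ω

Final answer: 600 Ω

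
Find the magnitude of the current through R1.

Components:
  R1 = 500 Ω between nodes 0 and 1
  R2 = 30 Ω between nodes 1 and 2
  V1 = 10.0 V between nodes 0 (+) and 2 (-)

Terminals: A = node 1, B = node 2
Nodal analysis, taking node 2 as the 0 V reference.
Source V1 fixes V_0 = 10 V.
KCL at each unknown node (sum of currents leaving = 0; resistances in Ω):
  Node 1: (V_1 - 10)/500 + (V_1 - 0)/30 = 0
Collecting terms: 0.03533 × V_1 = 0.02  =>  V_1 = 0.566 V
I_R1 = (V_0 - V_1)/R1 = (10 - 0.566)/500 = 0.01887 A
|I_R1| = 0.01887 A

Final answer: |I_R1| = 0.01887 A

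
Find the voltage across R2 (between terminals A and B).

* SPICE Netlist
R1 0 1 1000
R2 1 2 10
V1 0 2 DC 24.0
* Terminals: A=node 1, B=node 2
R1 and R2 are in series across V1 (node 0 → node 1 → node 2), and the output A–B is taken across R2, so this is a voltage divider.
Series current: I = V1/(R1 + R2) = 24/(1000 + 10) = 24/1010 = 0.02376 A
V_R2 = I × R2 = V1 × R2/(R1 + R2) = 24 × 10/1010 = 0.2376 V

Final answer: 0.2376 V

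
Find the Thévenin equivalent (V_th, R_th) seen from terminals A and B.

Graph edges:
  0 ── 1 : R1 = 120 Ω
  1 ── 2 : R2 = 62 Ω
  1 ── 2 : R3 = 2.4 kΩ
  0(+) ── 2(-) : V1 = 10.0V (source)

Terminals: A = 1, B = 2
Step 1 — V_th is the open-circuit voltage V_A - V_B (nothing connected across the terminals).
Nodal analysis, taking node 2 as the 0 V reference.
Source V1 fixes V_0 = 10 V.
KCL at each unknown node (sum of currents leaving = 0; resistances in Ω):
  Node 1: (V_1 - 10)/120 + (V_1 - 0)/62 + (V_1 - 0)/2400 = 0
Collecting terms: 0.02488 × V_1 = 0.08333  =>  V_1 = 3.35 V
V_th = V_1 - V_2 = 3.35 - 0 = 3.35 V
Step 2 — R_th: zero the source — replace V1 by a short circuit (node 2 merges into node 0) — and find the resistance seen between A (node 1) and B (node 0).
Reduce the network between node 1 (A) and node 0 (B) by series/parallel combination:
  Rp1 = R1 ‖ R2 ‖ R3 (parallel, all between nodes 0 and 1) = 1/(1/120 + 1/62 + 1/2400) = 40.19 Ω
R_th = 40.19 Ω

Final answer: V_th = 3.35 V, R_th = 40.19 Ω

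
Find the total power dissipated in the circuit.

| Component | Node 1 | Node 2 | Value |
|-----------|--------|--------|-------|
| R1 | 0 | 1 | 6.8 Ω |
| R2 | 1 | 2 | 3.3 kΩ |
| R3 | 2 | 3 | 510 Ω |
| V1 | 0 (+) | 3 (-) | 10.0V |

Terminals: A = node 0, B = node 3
Nodal analysis, taking node 3 as the 0 V reference.
Source V1 fixes V_0 = 10 V.
KCL at each unknown node (sum of currents leaving = 0; resistances in Ω):
  Node 1: (V_1 - 10)/6.8 + (V_1 - V_2)/3300 = 0
  Node 2: (V_2 - V_1)/3300 + (V_2 - 0)/510 = 0
Collecting terms (coefficients in siemens):
  0.1474·V_1 - 0.000303·V_2 = 1.471
  0.002264·V_2 - 0.000303·V_1 = 0
Determinant D = (0.1474)(0.002264) - (-0.000303)(-0.000303) = 0.0003335
V_1 = [(1.471)(0.002264) - (-0.000303)(0)]/D = 9.982 V
V_2 = [(0.1474)(0) - (1.471)(-0.000303)]/D = 1.336 V
Power in each resistor, P = (ΔV)²/R:
  P_R1 = (10 - 9.982)²/6.8 = 0.00004668 W
  P_R2 = (9.982 - 1.336)²/3300 = 0.02265 W
  P_R3 = (1.336 - 0)²/510 = 0.003501 W
P_total = P_R1 + P_R2 + P_R3 = 0.0262 W

Final answer: 0.0262 W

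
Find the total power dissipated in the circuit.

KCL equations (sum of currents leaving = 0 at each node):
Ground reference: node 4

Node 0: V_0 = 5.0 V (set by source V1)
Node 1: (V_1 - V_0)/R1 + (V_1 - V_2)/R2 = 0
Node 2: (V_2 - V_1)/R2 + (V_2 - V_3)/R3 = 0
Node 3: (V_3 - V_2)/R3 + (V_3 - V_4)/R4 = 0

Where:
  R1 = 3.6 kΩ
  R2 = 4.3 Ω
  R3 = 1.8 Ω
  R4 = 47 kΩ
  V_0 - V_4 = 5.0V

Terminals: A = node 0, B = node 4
Nodal analysis, taking node 4 as the 0 V reference.
Source V1 fixes V_0 = 5 V.
KCL at each unknown node (sum of currents leaving = 0; resistances in Ω):
  Node 1: (V_1 - 5)/3600 + (V_1 - V_2)/4.3 = 0
  Node 2: (V_2 - V_1)/4.3 + (V_2 - V_3)/1.8 = 0
  Node 3: (V_3 - V_2)/1.8 + (V_3 - 0)/47000 = 0
Collecting terms (coefficients in siemens):
  0.2328·V_1 - 0.2326·V_2 = 0.001389
  0.7881·V_2 - 0.2326·V_1 - 0.5556·V_3 = 0
  0.5556·V_3 - 0.5556·V_2 = 0
Solving these 3 simultaneous equations (Gaussian elimination) gives:
  V_1 = 4.644 V, V_2 = 4.644 V, V_3 = 4.644 V
Power in each resistor, P = (ΔV)²/R:
  P_R1 = (5 - 4.644)²/3600 = 0.00003514 W
  P_R2 = (4.644 - 4.644)²/4.3 = 0.00000004198 W
  P_R3 = (4.644 - 4.644)²/1.8 = 0.00000001757 W
  P_R4 = (4.644 - 0)²/47000 = 0.0004588 W
P_total = P_R1 + P_R2 + P_R3 + P_R4 = 0.000494 W

Final answer: 0.000494 W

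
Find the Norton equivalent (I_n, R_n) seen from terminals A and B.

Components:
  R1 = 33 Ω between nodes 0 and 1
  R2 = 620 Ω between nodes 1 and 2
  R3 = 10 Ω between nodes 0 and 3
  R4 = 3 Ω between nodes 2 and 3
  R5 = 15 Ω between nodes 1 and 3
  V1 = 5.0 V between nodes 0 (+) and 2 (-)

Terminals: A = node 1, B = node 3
Find the Thévenin equivalent first; then I_n = V_th/R_th and R_n = R_th.
Step 1 — V_th is the open-circuit voltage V_A - V_B (nothing connected across the terminals).
Nodal analysis, taking node 2 as the 0 V reference.
Source V1 fixes V_0 = 5 V.
KCL at each unknown node (sum of currents leaving = 0; resistances in Ω):
  Node 1: (V_1 - 5)/33 + (V_1 - 0)/620 + (V_1 - V_3)/15 = 0
  Node 3: (V_3 - 5)/10 + (V_3 - 0)/3 + (V_3 - V_1)/15 = 0
Collecting terms (coefficients in siemens):
  0.09858·V_1 - 0.06667·V_3 = 0.1515
  0.5·V_3 - 0.06667·V_1 = 0.5
Determinant D = (0.09858)(0.5) - (-0.06667)(-0.06667) = 0.04485
V_1 = [(0.1515)(0.5) - (-0.06667)(0.5)]/D = 2.433 V
V_3 = [(0.09858)(0.5) - (0.1515)(-0.06667)]/D = 1.324 V
V_th = V_1 - V_3 = 2.433 - 1.324 = 1.108 V
Step 2 — R_th: zero the source — replace V1 by a short circuit (node 2 merges into node 0) — and find the resistance seen between A (node 1) and B (node 3).
Reduce the network between node 1 (A) and node 3 (B) by series/parallel combination:
  Rp1 = R1 ‖ R2 (parallel, both between nodes 0 and 1) = 1/(1/33 + 1/620) = 31.33 Ω
  Rp2 = R3 ‖ R4 (parallel, both between nodes 0 and 3) = 1/(1/10 + 1/3) = 2.308 Ω
  Rs1 = Rp1 + Rp2 (series, joined only at node 0) = 31.33 + 2.308 = 33.64 Ω
  Rp3 = R5 ‖ Rs1 (parallel, both between nodes 1 and 3) = 1/(1/15 + 1/33.64) = 10.37 Ω
R_th = 10.37 Ω
I_n = V_th/R_th = 1.108/10.37 = 0.1068 A, and R_n = R_th = 10.37 Ω

Final answer: I_n = 0.1068 A, R_n = 10.37 Ω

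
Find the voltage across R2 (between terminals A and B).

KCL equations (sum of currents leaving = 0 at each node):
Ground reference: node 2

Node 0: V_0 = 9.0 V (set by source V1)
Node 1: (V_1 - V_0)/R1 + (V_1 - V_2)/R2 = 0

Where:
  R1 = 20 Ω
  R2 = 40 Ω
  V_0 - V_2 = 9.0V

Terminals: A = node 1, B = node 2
R1 and R2 are in series across V1 (node 0 → node 1 → node 2), and the output A–B is taken across R2, so this is a voltage divider.
Series current: I = V1/(R1 + R2) = 9/(20 + 40) = 9/60 = 0.15 A
V_R2 = I × R2 = V1 × R2/(R1 + R2) = 9 × 40/60 = 6 V

Final answer: 6 V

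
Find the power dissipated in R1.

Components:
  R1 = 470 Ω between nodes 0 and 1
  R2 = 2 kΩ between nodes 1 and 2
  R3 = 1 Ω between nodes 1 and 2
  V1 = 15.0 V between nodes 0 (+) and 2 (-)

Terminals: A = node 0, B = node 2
Nodal analysis, taking node 2 as the 0 V reference.
Source V1 fixes V_0 = 15 V.
KCL at each unknown node (sum of currents leaving = 0; resistances in Ω):
  Node 1: (V_1 - 15)/470 + (V_1 - 0)/2000 + (V_1 - 0)/1 = 0
Collecting terms: 1.003 × V_1 = 0.03191  =>  V_1 = 0.03183 V
I_R1 = (V_0 - V_1)/R1 = (15 - 0.03183)/470 = 0.03185 A
P_R1 = I_R1² × R1 = (0.03185)² × 470 = 0.4767 W

Final answer: 0.4767 W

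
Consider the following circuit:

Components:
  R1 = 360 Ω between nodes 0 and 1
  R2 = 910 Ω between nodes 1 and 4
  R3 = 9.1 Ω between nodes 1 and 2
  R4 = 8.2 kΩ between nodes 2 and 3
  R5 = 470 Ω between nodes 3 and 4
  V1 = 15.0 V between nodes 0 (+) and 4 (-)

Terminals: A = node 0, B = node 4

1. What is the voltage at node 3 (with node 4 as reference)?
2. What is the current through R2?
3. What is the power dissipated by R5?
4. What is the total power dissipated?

Nodal analysis, taking node 4 as the 0 V reference.
Source V1 fixes V_0 = 15 V.
KCL at each unknown node (sum of currents leaving = 0; resistances in Ω):
  Node 1: (V_1 - 15)/360 + (V_1 - 0)/910 + (V_1 - V_2)/9.1 = 0
  Node 2: (V_2 - V_1)/9.1 + (V_2 - V_3)/8200 = 0
  Node 3: (V_3 - V_2)/8200 + (V_3 - 0)/470 = 0
Collecting terms (coefficients in siemens):
  0.1138·V_1 - 0.1099·V_2 = 0.04167
  0.11·V_2 - 0.1099·V_1 - 0.000122·V_3 = 0
  0.00225·V_3 - 0.000122·V_2 = 0
Solving these 3 simultaneous equations (Gaussian elimination) gives:
  V_1 = 10.44 V, V_2 = 10.43 V, V_3 = 0.5652 V
Part 1:
  Read off the nodal solution: V_3 = 0.5652 V
Part 2:
  I_R2 = (V_1 - V_4)/R2 = (10.44 - 0)/910 = 0.01147 A
  Magnitude: I_R2 = 0.01147 A
Part 3:
  I_R5 = (V_3 - V_4)/R5 = (0.5652 - 0)/470 = 0.001203 A
  P_R5 = I_R5² × R5 = (0.001203)² × 470 = 0.0006798 W
Part 4:
  Power in each resistor, P = (ΔV)²/R:
    P_R1 = (15 - 10.44)²/360 = 0.05782 W
    P_R2 = (10.44 - 0)²/910 = 0.1197 W
    P_R3 = (10.44 - 10.43)²/9.1 = 0.00001316 W
    P_R4 = (10.43 - 0.5652)²/8200 = 0.01186 W
    P_R5 = (0.5652 - 0)²/470 = 0.0006798 W
  P_total = P_R1 + P_R2 + P_R3 + P_R4 + P_R5 = 0.1901 W

Final answers:
1. V_3 = 0.5652 V
2. I_R2 = 0.01147 A
3. P_R5 = 0.0006798 W
4. P_total = 0.1901 W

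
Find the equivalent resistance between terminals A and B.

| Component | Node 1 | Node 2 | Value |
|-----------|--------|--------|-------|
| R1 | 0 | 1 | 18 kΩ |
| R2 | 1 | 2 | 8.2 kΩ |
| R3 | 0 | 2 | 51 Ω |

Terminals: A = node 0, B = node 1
Reduce the network between node 0 (A) and node 1 (B) by series/parallel combination:
  Rs1 = R3 + R2 (series, joined only at node 2) = 51 + 8200 = 8251 Ω
  Rp1 = R1 ‖ Rs1 (parallel, both between nodes 0 and 1) = 1/(1/18000 + 1/8251) = 5658 Ω
R_eq = 5.658 kΩ

Final answer: 5.658 kΩ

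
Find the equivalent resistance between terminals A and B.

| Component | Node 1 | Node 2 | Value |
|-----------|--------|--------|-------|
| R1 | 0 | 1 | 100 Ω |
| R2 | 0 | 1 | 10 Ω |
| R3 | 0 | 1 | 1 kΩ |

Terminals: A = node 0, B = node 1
Reduce the network between node 0 (A) and node 1 (B) by series/parallel combination:
  Rp1 = R1 ‖ R2 ‖ R3 (parallel, all between nodes 0 and 1) = 1/(1/100 + 1/10 + 1/1000) = 9.009 Ω
R_eq = 9.009 Ω

Final answer: 9.009 Ω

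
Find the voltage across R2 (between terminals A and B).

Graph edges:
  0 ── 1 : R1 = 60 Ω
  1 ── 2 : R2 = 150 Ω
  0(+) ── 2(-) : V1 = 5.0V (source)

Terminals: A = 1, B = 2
R1 and R2 are in series across V1 (node 0 → node 1 → node 2), and the output A–B is taken across R2, so this is a voltage divider.
Series current: I = V1/(R1 + R2) = 5/(60 + 150) = 5/210 = 0.02381 A
V_R2 = I × R2 = V1 × R2/(R1 + R2) = 5 × 150/210 = 3.571 V

Final answer: 3.571 V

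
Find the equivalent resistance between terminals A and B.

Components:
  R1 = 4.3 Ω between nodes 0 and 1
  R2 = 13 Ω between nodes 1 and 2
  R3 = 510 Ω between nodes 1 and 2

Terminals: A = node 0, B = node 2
Reduce the network between node 0 (A) and node 2 (B) by series/parallel combination:
  Rp1 = R2 ‖ R3 (parallel, both between nodes 1 and 2) = 1/(1/13 + 1/510) = 12.68 Ω
  Rs1 = R1 + Rp1 (series, joined only at node 1) = 4.3 + 12.68 = 16.98 Ω
R_eq = 16.98 Ω

Final answer: 16.98 Ω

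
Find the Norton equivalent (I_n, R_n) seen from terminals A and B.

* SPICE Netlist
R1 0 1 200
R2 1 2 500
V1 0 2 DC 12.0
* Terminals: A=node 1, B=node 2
Find the Thévenin equivalent first; then I_n = V_th/R_th and R_n = R_th.
Step 1 — V_th is the open-circuit voltage V_A - V_B (nothing connected across the terminals).
Nodal analysis, taking node 2 as the 0 V reference.
Source V1 fixes V_0 = 12 V.
KCL at each unknown node (sum of currents leaving = 0; resistances in Ω):
  Node 1: (V_1 - 12)/200 + (V_1 - 0)/500 = 0
Collecting terms: 0.007 × V_1 = 0.06  =>  V_1 = 8.571 V
V_th = V_1 - V_2 = 8.571 - 0 = 8.571 V
Step 2 — R_th: zero the source — replace V1 by a short circuit (node 2 merges into node 0) — and find the resistance seen between A (node 1) and B (node 0).
Reduce the network between node 1 (A) and node 0 (B) by series/parallel combination:
  Rp1 = R1 ‖ R2 (parallel, both between nodes 0 and 1) = 1/(1/200 + 1/500) = 142.9 Ω
R_th = 142.9 Ω
I_n = V_th/R_th = 8.571/142.9 = 0.06 A, and R_n = R_th = 142.9 Ω

Final answer: I_n = 0.06 A, R_n = 142.9 Ω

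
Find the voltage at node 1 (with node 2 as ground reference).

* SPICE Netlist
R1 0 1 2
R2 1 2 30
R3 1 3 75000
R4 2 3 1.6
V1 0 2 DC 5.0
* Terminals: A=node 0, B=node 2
Nodal analysis, taking node 2 as the 0 V reference.
Source V1 fixes V_0 = 5 V.
KCL at each unknown node (sum of currents leaving = 0; resistances in Ω):
  Node 1: (V_1 - 5)/2 + (V_1 - 0)/30 + (V_1 - V_3)/75000 = 0
  Node 3: (V_3 - V_1)/75000 + (V_3 - 0)/1.6 = 0
Collecting terms (coefficients in siemens):
  0.5333·V_1 - 0.00001333·V_3 = 2.5
  0.625·V_3 - 0.00001333·V_1 = 0
Determinant D = (0.5333)(0.625) - (-0.00001333)(-0.00001333) = 0.3333
V_1 = [(2.5)(0.625) - (-0.00001333)(0)]/D = 4.687 V
V_3 = [(0.5333)(0) - (2.5)(-0.00001333)]/D = 0.0001 V
The requested potential is V_1 = 4.687 V.

Final answer: V_1 = 4.687 V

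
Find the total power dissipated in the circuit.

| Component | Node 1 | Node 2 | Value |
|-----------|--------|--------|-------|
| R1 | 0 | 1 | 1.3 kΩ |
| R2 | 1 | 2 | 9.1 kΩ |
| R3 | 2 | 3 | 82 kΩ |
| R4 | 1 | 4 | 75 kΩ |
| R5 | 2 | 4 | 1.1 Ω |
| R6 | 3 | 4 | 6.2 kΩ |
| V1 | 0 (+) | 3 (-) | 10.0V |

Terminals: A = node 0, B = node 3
Nodal analysis, taking node 3 as the 0 V reference.
Source V1 fixes V_0 = 10 V.
KCL at each unknown node (sum of currents leaving = 0; resistances in Ω):
  Node 1: (V_1 - 10)/1300 + (V_1 - V_2)/9100 + (V_1 - V_4)/75000 = 0
  Node 2: (V_2 - V_1)/9100 + (V_2 - 0)/82000 + (V_2 - V_4)/1.1 = 0
  Node 4: (V_4 - V_1)/75000 + (V_4 - V_2)/1.1 + (V_4 - 0)/6200 = 0
Collecting terms (coefficients in siemens):
  0.0008925·V_1 - 0.0001099·V_2 - 0.00001333·V_4 = 0.007692
  0.9092·V_2 - 0.0001099·V_1 - 0.9091·V_4 = 0
  0.9093·V_4 - 0.00001333·V_1 - 0.9091·V_2 = 0
Solving these 3 simultaneous equations (Gaussian elimination) gives:
  V_1 = 9.144 V, V_2 = 3.798 V, V_4 = 3.797 V
Power in each resistor, P = (ΔV)²/R:
  P_R1 = (10 - 9.144)²/1300 = 0.0005641 W
  P_R2 = (9.144 - 3.798)²/9100 = 0.003141 W
  P_R3 = (3.798 - 0)²/82000 = 0.0001759 W
  P_R4 = (9.144 - 3.797)²/75000 = 0.0003811 W
  P_R5 = (3.798 - 3.797)²/1.1 = 0.0000003221 W
  P_R6 = (0 - 3.797)²/6200 = 0.002325 W
P_total = P_R1 + P_R2 + P_R3 + P_R4 + P_R5 + P_R6 = 0.006588 W

Final answer: 0.006588 W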